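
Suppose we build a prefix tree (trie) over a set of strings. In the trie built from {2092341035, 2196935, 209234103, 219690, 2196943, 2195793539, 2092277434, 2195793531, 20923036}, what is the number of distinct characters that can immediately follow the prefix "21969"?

3

The children of the "21969" node are the distinct next characters among strings starting with "21969".
Characters that immediately follow "21969" among the stored strings: {0, 3, 4}.
That node has 3 child edges.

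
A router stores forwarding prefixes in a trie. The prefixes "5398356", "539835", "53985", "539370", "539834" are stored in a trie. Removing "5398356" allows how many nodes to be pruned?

1

Walk "5398356" from the leaf back toward the root, removing each node that no remaining word uses.
The suffix "6" (1 node) is used only by "5398356"; "539835" is itself a stored word, so pruning stops there.
Nodes removed: 1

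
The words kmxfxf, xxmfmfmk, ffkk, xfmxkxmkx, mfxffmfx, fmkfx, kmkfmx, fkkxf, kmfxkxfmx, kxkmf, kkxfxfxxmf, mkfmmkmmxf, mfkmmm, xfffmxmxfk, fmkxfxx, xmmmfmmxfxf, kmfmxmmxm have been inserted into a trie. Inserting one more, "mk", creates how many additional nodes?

Every character of "mk" already lies on an existing path (it is a prefix of some stored word).
No new nodes are needed: 0.

0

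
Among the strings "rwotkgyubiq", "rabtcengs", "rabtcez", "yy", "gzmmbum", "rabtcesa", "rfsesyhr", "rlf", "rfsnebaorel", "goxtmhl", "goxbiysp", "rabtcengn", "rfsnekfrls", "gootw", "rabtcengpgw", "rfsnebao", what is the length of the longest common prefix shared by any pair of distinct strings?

8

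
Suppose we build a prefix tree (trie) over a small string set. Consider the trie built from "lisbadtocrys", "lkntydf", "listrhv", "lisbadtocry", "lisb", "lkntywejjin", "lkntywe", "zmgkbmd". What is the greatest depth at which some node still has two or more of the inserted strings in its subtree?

Look for the deepest trie node that still has at least two words in its subtree.
"lisbadtocry" and "lisbadtocrys" agree on "lisbadtocry" (11 characters) before diverging; nothing deeper is shared.
Longest shared-prefix length: 11

11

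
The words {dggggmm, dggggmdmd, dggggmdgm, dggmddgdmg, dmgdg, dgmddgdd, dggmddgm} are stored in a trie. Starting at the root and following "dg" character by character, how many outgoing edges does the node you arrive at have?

Walk "dg" from the root, arriving at one node.
Characters that immediately follow "dg" among the stored strings: {g, m}.
That node has 2 child edges.

2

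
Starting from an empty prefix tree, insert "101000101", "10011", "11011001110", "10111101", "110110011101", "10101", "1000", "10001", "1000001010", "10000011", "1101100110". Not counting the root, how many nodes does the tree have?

Trace insertions, counting only characters that open a new branch:
  "101000101" → 9 new (1, 0, 1, 0, 0, 0, 1, 0, 1)
  "10011" → prefix "10" already present; 3 new (0, 1, 1)
  "11011001110" → prefix "1" already present; 10 new (1, 0, 1, 1, 0, 0, 1, 1, 1, 0)
  "10111101" → prefix "101" already present; 5 new (1, 1, 1, 0, 1)
  "110110011101" → prefix "11011001110" already present; 1 new (1)
  "10101" → prefix "1010" already present; 1 new (1)
  "1000" → prefix "100" already present; 1 new (0)
  "10001" → prefix "1000" already present; 1 new (1)
  "1000001010" → prefix "1000" already present; 6 new (0, 0, 1, 0, 1, 0)
  "10000011" → prefix "1000001" already present; 1 new (1)
  "1101100110" → prefix "110110011" already present; 1 new (0)
Total nodes = 9 + 3 + 10 + 5 + 1 + 1 + 1 + 1 + 6 + 1 + 1 = 39

39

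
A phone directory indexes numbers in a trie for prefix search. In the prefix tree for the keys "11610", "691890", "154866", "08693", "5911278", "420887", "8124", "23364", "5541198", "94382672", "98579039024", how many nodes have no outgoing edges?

11

A leaf is a node with no children — equivalently, the end of a word that is not a proper prefix of any other stored word.
Those words: "08693", "11610", "154866", "23364", "420887", "5541198", "5911278", "691890", "8124", "94382672", "98579039024"
Leaf count: 11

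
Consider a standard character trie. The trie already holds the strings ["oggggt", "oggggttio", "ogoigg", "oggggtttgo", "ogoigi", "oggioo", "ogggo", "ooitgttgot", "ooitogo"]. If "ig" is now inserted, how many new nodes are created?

2

Nothing in the trie begins with "i"; the whole of "ig" is new.
2 − 0 = 2 new nodes.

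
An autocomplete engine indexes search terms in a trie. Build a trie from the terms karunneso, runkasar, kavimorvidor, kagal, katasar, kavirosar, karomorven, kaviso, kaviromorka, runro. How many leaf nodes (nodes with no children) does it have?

Leaves are exactly the stored words that no other stored word extends.
Those words: "kagal", "karomorven", "karunneso", "katasar", "kavimorvidor", "kaviromorka", "kavirosar", "kaviso", "runkasar", "runro"
Leaf count: 10

10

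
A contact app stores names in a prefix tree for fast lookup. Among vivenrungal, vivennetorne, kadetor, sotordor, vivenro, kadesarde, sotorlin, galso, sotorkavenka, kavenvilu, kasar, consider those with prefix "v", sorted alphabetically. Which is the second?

vivenro

Filter for "v…" and sort: "vivennetorne", "vivenro", "vivenrungal"
The 2nd is vivenro.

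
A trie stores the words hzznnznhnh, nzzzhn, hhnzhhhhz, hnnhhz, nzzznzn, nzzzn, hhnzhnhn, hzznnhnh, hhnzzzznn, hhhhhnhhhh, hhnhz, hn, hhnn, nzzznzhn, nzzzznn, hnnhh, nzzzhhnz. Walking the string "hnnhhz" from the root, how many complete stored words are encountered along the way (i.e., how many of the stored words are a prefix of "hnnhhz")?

3

Walk "hnnhhz" from the root; an end-of-word marker is hit whenever a stored word is a prefix of "hnnhhz".
Prefixes of the query that are stored words: "hn", "hnnhh", "hnnhhz"
Count: 3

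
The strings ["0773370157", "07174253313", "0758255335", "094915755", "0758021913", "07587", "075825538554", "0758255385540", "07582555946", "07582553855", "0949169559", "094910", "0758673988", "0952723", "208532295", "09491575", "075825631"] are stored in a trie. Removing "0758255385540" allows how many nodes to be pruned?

1

A node on "0758255385540"'s path can go only if nothing else ends at it or branches off below it.
The suffix "0" (1 node) is used only by "0758255385540"; "075825538554" is itself a stored word, so pruning stops there.
Nodes removed: 1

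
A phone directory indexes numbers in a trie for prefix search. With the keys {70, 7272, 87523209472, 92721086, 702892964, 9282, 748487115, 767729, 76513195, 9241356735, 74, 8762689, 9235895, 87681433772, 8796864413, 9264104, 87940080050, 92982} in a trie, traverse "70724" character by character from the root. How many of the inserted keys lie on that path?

1

Check each prefix of "70724" against the stored set — each match is an end-marker on the path.
Prefixes of the query that are stored words: "70"
Count: 1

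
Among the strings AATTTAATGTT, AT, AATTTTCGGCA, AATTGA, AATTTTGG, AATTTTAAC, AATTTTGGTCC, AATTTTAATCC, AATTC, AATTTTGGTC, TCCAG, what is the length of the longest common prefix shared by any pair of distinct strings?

Look for the deepest trie node that still has at least two words in its subtree.
"AATTTTGGTC" and "AATTTTGGTCC" agree on "AATTTTGGTC" (10 characters) before diverging; nothing deeper is shared.
Longest shared-prefix length: 10

10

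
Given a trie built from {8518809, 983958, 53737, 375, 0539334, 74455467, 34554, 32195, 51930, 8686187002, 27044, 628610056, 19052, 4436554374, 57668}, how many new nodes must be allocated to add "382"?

2

The longest prefix of "382" already in the trie is "3" (length 1).
Each of the 2 remaining characters creates one node.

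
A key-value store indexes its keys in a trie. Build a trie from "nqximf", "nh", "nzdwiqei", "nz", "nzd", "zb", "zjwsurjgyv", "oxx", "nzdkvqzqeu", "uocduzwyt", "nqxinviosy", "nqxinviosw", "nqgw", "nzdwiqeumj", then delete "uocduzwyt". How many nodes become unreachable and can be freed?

Walk "uocduzwyt" from the leaf back toward the root, removing each node that no remaining word uses.
No other word shares any prefix with "uocduzwyt", so all 9 of its nodes go.
Nodes removed: 9

9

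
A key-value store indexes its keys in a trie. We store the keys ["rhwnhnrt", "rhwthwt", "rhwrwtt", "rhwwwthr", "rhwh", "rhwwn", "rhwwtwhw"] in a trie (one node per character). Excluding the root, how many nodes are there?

Trace insertions, counting only characters that open a new branch:
  "rhwnhnrt" → 8 new (r, h, w, n, h, n, r, t)
  "rhwthwt" → prefix "rhw" already present; 4 new (t, h, w, t)
  "rhwrwtt" → prefix "rhw" already present; 4 new (r, w, t, t)
  "rhwwwthr" → prefix "rhw" already present; 5 new (w, w, t, h, r)
  "rhwh" → prefix "rhw" already present; 1 new (h)
  "rhwwn" → prefix "rhww" already present; 1 new (n)
  "rhwwtwhw" → prefix "rhww" already present; 4 new (t, w, h, w)
Total nodes = 8 + 4 + 4 + 5 + 1 + 1 + 4 = 27

27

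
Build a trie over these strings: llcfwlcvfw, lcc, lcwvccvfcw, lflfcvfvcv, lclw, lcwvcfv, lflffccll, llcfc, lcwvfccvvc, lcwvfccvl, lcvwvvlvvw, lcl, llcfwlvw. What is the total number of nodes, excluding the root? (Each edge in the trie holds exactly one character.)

56

Trace insertions, counting only characters that open a new branch:
  "llcfwlcvfw" → 10 new (l, l, c, f, w, l, c, v, f, w)
  "lcc" → prefix "l" already present; 2 new (c, c)
  "lcwvccvfcw" → prefix "lc" already present; 8 new (w, v, c, c, v, f, c, w)
  "lflfcvfvcv" → prefix "l" already present; 9 new (f, l, f, c, v, f, v, c, v)
  "lclw" → prefix "lc" already present; 2 new (l, w)
  "lcwvcfv" → prefix "lcwvc" already present; 2 new (f, v)
  "lflffccll" → prefix "lflf" already present; 5 new (f, c, c, l, l)
  "llcfc" → prefix "llcf" already present; 1 new (c)
  "lcwvfccvvc" → prefix "lcwv" already present; 6 new (f, c, c, v, v, c)
  "lcwvfccvl" → prefix "lcwvfccv" already present; 1 new (l)
  "lcvwvvlvvw" → prefix "lc" already present; 8 new (v, w, v, v, l, v, v, w)
  "lcl" → prefix "lcl" already present; 0 new (none)
  "llcfwlvw" → prefix "llcfwl" already present; 2 new (v, w)
Total nodes = 10 + 2 + 8 + 9 + 2 + 2 + 5 + 1 + 6 + 1 + 8 + 0 + 2 = 56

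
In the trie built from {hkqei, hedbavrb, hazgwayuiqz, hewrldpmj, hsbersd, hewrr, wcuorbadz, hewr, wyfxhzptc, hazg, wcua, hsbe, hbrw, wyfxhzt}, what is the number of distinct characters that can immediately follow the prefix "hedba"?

Walk "hedba" from the root, arriving at one node.
Characters that immediately follow "hedba" among the stored strings: {v}.
That node has 1 child edge.

1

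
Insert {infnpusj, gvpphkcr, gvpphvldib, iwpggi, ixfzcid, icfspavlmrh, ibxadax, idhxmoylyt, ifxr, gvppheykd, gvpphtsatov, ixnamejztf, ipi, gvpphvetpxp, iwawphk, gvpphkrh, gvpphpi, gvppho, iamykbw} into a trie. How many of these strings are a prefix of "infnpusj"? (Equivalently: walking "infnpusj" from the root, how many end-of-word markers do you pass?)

1

Traverse "infnpusj" character by character; count nodes along the way that are marked as word ends.
Prefixes of the query that are stored words: "infnpusj"
Count: 1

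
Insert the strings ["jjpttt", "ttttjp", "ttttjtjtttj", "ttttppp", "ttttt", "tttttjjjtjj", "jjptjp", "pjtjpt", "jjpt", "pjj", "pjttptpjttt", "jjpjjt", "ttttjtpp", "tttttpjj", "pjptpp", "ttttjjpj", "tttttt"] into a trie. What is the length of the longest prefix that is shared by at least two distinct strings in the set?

6

Equivalently: take the maximum, over all pairs, of their longest common prefix length.
"ttttjtjtttj" and "ttttjtpp" agree on "ttttjt" (6 characters) before diverging; nothing deeper is shared.
Longest shared-prefix length: 6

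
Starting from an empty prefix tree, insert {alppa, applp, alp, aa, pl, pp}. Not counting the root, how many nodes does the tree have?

Trace insertions, counting only characters that open a new branch:
  "alppa" → 5 new (a, l, p, p, a)
  "applp" → prefix "a" already present; 4 new (p, p, l, p)
  "alp" → prefix "alp" already present; 0 new (none)
  "aa" → prefix "a" already present; 1 new (a)
  "pl" → 2 new (p, l)
  "pp" → prefix "p" already present; 1 new (p)
Total nodes = 5 + 4 + 0 + 1 + 2 + 1 = 13

13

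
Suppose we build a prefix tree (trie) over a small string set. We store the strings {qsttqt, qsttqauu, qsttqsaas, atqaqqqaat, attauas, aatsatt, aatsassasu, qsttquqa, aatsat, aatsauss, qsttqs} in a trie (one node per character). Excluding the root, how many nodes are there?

Insert word by word; a character creates a node only if that edge doesn't already exist:
  "qsttqt" → 6 new (q, s, t, t, q, t)
  "qsttqauu" → prefix "qsttq" already present; 3 new (a, u, u)
  "qsttqsaas" → prefix "qsttq" already present; 4 new (s, a, a, s)
  "atqaqqqaat" → 10 new (a, t, q, a, q, q, q, a, a, t)
  "attauas" → prefix "at" already present; 5 new (t, a, u, a, s)
  "aatsatt" → prefix "a" already present; 6 new (a, t, s, a, t, t)
  "aatsassasu" → prefix "aatsa" already present; 5 new (s, s, a, s, u)
  "qsttquqa" → prefix "qsttq" already present; 3 new (u, q, a)
  "aatsat" → prefix "aatsat" already present; 0 new (none)
  "aatsauss" → prefix "aatsa" already present; 3 new (u, s, s)
  "qsttqs" → prefix "qsttqs" already present; 0 new (none)
Total nodes = 6 + 3 + 4 + 10 + 5 + 6 + 5 + 3 + 0 + 3 + 0 = 45

45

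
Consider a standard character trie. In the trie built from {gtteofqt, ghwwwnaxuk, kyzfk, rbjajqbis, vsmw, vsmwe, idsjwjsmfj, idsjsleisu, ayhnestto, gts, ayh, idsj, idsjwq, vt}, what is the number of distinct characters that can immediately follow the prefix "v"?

2

Walk "v" from the root, arriving at one node.
Distinct next characters after "v": s, t.
That node has 2 child edges.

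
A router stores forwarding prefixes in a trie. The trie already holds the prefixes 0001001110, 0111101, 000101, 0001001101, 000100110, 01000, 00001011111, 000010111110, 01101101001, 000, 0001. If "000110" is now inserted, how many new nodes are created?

Walking "000110" from the root, the first 4 characters ("0001") follow existing edges; "1" is the first miss.
Each of the 2 remaining characters creates one node.

2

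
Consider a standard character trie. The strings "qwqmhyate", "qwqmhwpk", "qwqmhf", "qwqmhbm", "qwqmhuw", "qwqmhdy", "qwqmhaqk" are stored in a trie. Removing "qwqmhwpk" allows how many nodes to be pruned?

A node on "qwqmhwpk"'s path can go only if nothing else ends at it or branches off below it.
The suffix "wpk" (3 nodes) is used only by "qwqmhwpk"; the node for "qwqmh" still has the child "y", so pruning stops there.
Nodes removed: 3

3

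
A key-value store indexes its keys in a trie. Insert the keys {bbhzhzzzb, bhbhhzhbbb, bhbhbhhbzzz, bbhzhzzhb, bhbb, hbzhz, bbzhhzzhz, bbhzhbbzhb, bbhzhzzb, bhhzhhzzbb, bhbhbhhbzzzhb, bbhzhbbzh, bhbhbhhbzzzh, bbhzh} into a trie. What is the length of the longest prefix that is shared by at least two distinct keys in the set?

12

The deepest shared node is where two words last agree before diverging.
"bhbhbhhbzzzh" and "bhbhbhhbzzzhb" agree on "bhbhbhhbzzzh" (12 characters) before diverging; nothing deeper is shared.
Longest shared-prefix length: 12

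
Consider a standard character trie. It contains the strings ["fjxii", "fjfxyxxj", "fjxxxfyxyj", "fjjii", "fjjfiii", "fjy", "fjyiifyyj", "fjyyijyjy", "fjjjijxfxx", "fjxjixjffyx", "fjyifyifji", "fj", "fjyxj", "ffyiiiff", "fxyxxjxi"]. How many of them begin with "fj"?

13

Walk to "fj"; the words in its subtree are exactly those with that prefix.
Matches: "fj", "fjfxyxxj", "fjjfiii", "fjjii", "fjjjijxfxx", "fjxii", "fjxjixjffyx", "fjxxxfyxyj", "fjy", "fjyifyifji", "fjyiifyyj", "fjyxj", "fjyyijyjy"
Count: 13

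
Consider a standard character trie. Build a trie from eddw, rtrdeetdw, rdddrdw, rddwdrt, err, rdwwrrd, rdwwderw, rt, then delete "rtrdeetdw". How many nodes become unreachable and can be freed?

Walk "rtrdeetdw" from the leaf back toward the root, removing each node that no remaining word uses.
The suffix "rdeetdw" (7 nodes) is used only by "rtrdeetdw"; "rt" is itself a stored word, so pruning stops there.
Nodes removed: 7

7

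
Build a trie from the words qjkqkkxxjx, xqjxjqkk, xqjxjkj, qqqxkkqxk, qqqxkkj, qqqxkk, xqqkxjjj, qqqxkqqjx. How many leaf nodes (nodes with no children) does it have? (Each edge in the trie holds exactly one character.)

7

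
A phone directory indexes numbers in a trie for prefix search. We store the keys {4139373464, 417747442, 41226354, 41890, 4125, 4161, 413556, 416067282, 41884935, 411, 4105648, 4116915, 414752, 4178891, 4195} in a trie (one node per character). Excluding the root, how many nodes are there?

For each word, the new-node count is its length minus the longest prefix already in the trie:
  "4139373464" → 10 new (4, 1, 3, 9, 3, 7, 3, 4, 6, 4)
  "417747442" → prefix "41" already present; 7 new (7, 7, 4, 7, 4, 4, 2)
  "41226354" → prefix "41" already present; 6 new (2, 2, 6, 3, 5, 4)
  "41890" → prefix "41" already present; 3 new (8, 9, 0)
  "4125" → prefix "412" already present; 1 new (5)
  "4161" → prefix "41" already present; 2 new (6, 1)
  "413556" → prefix "413" already present; 3 new (5, 5, 6)
  "416067282" → prefix "416" already present; 6 new (0, 6, 7, 2, 8, 2)
  "41884935" → prefix "418" already present; 5 new (8, 4, 9, 3, 5)
  "411" → prefix "41" already present; 1 new (1)
  "4105648" → prefix "41" already present; 5 new (0, 5, 6, 4, 8)
  "4116915" → prefix "411" already present; 4 new (6, 9, 1, 5)
  "414752" → prefix "41" already present; 4 new (4, 7, 5, 2)
  "4178891" → prefix "417" already present; 4 new (8, 8, 9, 1)
  "4195" → prefix "41" already present; 2 new (9, 5)
Total nodes = 10 + 7 + 6 + 3 + 1 + 2 + 3 + 6 + 5 + 1 + 5 + 4 + 4 + 4 + 2 = 63

63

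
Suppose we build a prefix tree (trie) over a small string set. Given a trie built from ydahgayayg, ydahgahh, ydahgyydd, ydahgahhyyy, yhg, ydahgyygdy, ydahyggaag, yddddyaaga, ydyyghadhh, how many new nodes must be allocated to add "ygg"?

The longest prefix of "ygg" already in the trie is "y" (length 1).
New nodes needed: |"ygg"| − 1 = 3 − 1 = 2.

2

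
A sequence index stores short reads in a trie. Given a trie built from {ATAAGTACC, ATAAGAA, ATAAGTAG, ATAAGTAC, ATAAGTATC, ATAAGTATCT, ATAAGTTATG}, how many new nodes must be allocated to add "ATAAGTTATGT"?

1

The longest prefix of "ATAAGTTATGT" already in the trie is "ATAAGTTATG" (length 10).
New nodes needed: |"ATAAGTTATGT"| − 10 = 11 − 10 = 1.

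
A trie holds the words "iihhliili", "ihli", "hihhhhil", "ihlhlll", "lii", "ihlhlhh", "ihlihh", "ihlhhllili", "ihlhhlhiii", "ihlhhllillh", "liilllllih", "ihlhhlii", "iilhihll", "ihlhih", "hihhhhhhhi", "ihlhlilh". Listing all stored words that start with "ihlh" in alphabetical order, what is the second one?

ihlhhlii

DFS of the "ihlh" subtree visits, in order: "ihlhhlhiii", "ihlhhlii", "ihlhhllili", "ihlhhllillh", "ihlhih", "ihlhlhh", "ihlhlilh", "ihlhlll"
The 2nd is ihlhhlii.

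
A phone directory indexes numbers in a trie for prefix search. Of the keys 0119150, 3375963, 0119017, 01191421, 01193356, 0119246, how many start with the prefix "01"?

5

Filter for entries beginning with "01":
Matches: "0119017", "01191421", "0119150", "0119246", "01193356"
Count: 5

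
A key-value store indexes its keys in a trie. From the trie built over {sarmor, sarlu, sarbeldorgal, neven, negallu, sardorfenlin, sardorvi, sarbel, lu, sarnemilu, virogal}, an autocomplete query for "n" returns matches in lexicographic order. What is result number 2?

DFS of the "n" subtree visits, in order: "negallu", "neven"
The 2nd is neven.

neven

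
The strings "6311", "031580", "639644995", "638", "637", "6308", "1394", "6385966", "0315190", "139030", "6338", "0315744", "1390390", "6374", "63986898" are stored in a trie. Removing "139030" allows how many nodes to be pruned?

1

After clearing the end-marker at "139030", prune upward until reaching a node still needed by another word.
The suffix "0" (1 node) is used only by "139030"; the node for "13903" still has the child "9", so pruning stops there.
Nodes removed: 1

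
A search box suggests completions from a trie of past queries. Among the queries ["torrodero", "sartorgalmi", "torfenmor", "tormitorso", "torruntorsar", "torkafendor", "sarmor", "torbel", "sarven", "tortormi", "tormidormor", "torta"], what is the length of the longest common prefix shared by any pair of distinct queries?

5

Look for the deepest trie node that still has at least two words in its subtree.
"tormidormor" and "tormitorso" agree on "tormi" (5 characters) before diverging; nothing deeper is shared.
Longest shared-prefix length: 5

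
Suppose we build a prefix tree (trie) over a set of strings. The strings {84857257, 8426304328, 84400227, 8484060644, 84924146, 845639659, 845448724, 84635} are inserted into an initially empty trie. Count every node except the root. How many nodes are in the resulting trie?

For each word, the new-node count is its length minus the longest prefix already in the trie:
  "84857257" → 8 new (8, 4, 8, 5, 7, 2, 5, 7)
  "8426304328" → prefix "84" already present; 8 new (2, 6, 3, 0, 4, 3, 2, 8)
  "84400227" → prefix "84" already present; 6 new (4, 0, 0, 2, 2, 7)
  "8484060644" → prefix "848" already present; 7 new (4, 0, 6, 0, 6, 4, 4)
  "84924146" → prefix "84" already present; 6 new (9, 2, 4, 1, 4, 6)
  "845639659" → prefix "84" already present; 7 new (5, 6, 3, 9, 6, 5, 9)
  "845448724" → prefix "845" already present; 6 new (4, 4, 8, 7, 2, 4)
  "84635" → prefix "84" already present; 3 new (6, 3, 5)
Total nodes = 8 + 8 + 6 + 7 + 6 + 7 + 6 + 3 = 51

51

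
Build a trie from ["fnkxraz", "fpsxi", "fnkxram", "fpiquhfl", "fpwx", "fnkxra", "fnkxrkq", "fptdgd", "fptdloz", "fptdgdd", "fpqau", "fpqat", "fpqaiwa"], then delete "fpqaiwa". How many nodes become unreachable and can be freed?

3

A node on "fpqaiwa"'s path can go only if nothing else ends at it or branches off below it.
The suffix "iwa" (3 nodes) is used only by "fpqaiwa"; the node for "fpqa" still has the child "u", so pruning stops there.
Nodes removed: 3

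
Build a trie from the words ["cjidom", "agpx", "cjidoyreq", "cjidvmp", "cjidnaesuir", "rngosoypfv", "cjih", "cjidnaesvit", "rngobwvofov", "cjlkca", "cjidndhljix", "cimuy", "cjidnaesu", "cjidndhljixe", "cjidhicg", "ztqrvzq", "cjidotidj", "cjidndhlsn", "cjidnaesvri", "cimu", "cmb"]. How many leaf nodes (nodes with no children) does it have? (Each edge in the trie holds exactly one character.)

18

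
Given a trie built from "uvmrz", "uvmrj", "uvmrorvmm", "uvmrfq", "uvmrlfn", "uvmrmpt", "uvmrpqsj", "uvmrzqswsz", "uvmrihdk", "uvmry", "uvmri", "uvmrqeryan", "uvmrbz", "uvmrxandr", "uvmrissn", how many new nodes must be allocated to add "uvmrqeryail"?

Walking "uvmrqeryail" from the root, the first 9 characters ("uvmrqerya") follow existing edges; "i" is the first miss.
New nodes needed: |"uvmrqeryail"| − 9 = 11 − 9 = 2.

2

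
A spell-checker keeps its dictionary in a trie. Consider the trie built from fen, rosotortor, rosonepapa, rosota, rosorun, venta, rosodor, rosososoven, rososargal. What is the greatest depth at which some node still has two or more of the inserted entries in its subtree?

5

The deepest shared node is where two words last agree before diverging.
e.g. "rososargal" and "rosososoven" share the prefix "rosos" of length 5; no pair shares a longer one.
Longest shared-prefix length: 5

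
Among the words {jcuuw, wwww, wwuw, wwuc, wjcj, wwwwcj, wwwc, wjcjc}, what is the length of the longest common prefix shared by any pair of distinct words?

The deepest shared node is where two words last agree before diverging.
e.g. "wjcj" and "wjcjc" share the prefix "wjcj" of length 4; no pair shares a longer one.
Longest shared-prefix length: 4

4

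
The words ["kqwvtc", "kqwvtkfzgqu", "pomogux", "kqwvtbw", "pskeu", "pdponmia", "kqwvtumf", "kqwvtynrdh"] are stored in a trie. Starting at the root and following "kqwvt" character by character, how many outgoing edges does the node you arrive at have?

5

The children of the "kqwvt" node are the distinct next characters among strings starting with "kqwvt".
Distinct next characters after "kqwvt": b, c, k, u, y.
That node has 5 child edges.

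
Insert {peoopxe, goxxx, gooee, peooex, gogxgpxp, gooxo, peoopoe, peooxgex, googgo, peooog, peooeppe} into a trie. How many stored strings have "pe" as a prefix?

6

Filter for entries beginning with "pe":
Words under "pe": peooeppe, peooex, peooog, peoopoe, peoopxe, peooxgex
Count: 6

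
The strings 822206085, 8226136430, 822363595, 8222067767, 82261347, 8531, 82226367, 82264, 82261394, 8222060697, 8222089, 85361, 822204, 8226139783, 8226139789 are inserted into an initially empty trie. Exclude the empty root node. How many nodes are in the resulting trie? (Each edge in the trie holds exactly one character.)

For each word, the new-node count is its length minus the longest prefix already in the trie:
  "822206085" → 9 new (8, 2, 2, 2, 0, 6, 0, 8, 5)
  "8226136430" → prefix "822" already present; 7 new (6, 1, 3, 6, 4, 3, 0)
  "822363595" → prefix "822" already present; 6 new (3, 6, 3, 5, 9, 5)
  "8222067767" → prefix "822206" already present; 4 new (7, 7, 6, 7)
  "82261347" → prefix "822613" already present; 2 new (4, 7)
  "8531" → prefix "8" already present; 3 new (5, 3, 1)
  "82226367" → prefix "8222" already present; 4 new (6, 3, 6, 7)
  "82264" → prefix "8226" already present; 1 new (4)
  "82261394" → prefix "822613" already present; 2 new (9, 4)
  "8222060697" → prefix "8222060" already present; 3 new (6, 9, 7)
  "8222089" → prefix "82220" already present; 2 new (8, 9)
  "85361" → prefix "853" already present; 2 new (6, 1)
  "822204" → prefix "82220" already present; 1 new (4)
  "8226139783" → prefix "8226139" already present; 3 new (7, 8, 3)
  "8226139789" → prefix "822613978" already present; 1 new (9)
Total nodes = 9 + 7 + 6 + 4 + 2 + 3 + 4 + 1 + 2 + 3 + 2 + 2 + 1 + 3 + 1 = 50

50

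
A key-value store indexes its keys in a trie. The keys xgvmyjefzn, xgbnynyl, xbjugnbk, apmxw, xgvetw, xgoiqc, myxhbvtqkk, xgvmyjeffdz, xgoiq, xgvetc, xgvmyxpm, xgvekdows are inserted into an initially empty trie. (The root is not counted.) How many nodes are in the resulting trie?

57

Insert word by word; a character creates a node only if that edge doesn't already exist:
  "xgvmyjefzn" → 10 new (x, g, v, m, y, j, e, f, z, n)
  "xgbnynyl" → prefix "xg" already present; 6 new (b, n, y, n, y, l)
  "xbjugnbk" → prefix "x" already present; 7 new (b, j, u, g, n, b, k)
  "apmxw" → 5 new (a, p, m, x, w)
  "xgvetw" → prefix "xgv" already present; 3 new (e, t, w)
  "xgoiqc" → prefix "xg" already present; 4 new (o, i, q, c)
  "myxhbvtqkk" → 10 new (m, y, x, h, b, v, t, q, k, k)
  "xgvmyjeffdz" → prefix "xgvmyjef" already present; 3 new (f, d, z)
  "xgoiq" → prefix "xgoiq" already present; 0 new (none)
  "xgvetc" → prefix "xgvet" already present; 1 new (c)
  "xgvmyxpm" → prefix "xgvmy" already present; 3 new (x, p, m)
  "xgvekdows" → prefix "xgve" already present; 5 new (k, d, o, w, s)
Total nodes = 10 + 6 + 7 + 5 + 3 + 4 + 10 + 3 + 0 + 1 + 3 + 5 = 57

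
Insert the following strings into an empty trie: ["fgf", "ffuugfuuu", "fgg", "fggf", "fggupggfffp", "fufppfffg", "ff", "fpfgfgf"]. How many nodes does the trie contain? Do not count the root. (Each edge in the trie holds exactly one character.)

Count nodes per top-level branch (shared prefixes stored once):
  'f'-branch (ff, ffuugfuuu, fgf, fgg, fggf, fggupggfffp, fpfgfgf, fufppfffg): 35 nodes
Sum: 35

35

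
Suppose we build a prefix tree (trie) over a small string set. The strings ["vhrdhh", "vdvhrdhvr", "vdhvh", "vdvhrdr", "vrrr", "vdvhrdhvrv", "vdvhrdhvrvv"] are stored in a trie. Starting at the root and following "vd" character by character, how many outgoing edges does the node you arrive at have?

2

The children of the "vd" node are the distinct next characters among strings starting with "vd".
Distinct next characters after "vd": h, v.
That node has 2 child edges.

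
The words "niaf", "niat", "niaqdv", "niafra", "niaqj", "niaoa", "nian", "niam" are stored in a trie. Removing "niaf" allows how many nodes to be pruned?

A node on "niaf"'s path can go only if nothing else ends at it or branches off below it.
Every node on "niaf" is still needed (e.g. by "niafra"), so nothing is freed.
Nodes removed: 0

0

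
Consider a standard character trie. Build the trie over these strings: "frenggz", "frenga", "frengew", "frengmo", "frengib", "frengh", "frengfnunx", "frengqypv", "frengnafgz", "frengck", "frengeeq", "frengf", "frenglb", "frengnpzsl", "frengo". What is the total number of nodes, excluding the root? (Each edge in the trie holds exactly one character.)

40

Count nodes per top-level branch (shared prefixes stored once):
  'f'-branch (frenga, frengck, frengeeq, frengew, frengf, frengfnunx, frenggz, frengh, frengib, frenglb, frengmo, frengnafgz, frengnpzsl, frengo, frengqypv): 40 nodes
Sum: 40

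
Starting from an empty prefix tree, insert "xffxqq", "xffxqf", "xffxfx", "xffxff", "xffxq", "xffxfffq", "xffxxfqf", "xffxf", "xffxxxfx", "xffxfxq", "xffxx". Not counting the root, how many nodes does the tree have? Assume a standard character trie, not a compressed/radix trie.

Insert word by word; a character creates a node only if that edge doesn't already exist:
  "xffxqq" → 6 new (x, f, f, x, q, q)
  "xffxqf" → prefix "xffxq" already present; 1 new (f)
  "xffxfx" → prefix "xffx" already present; 2 new (f, x)
  "xffxff" → prefix "xffxf" already present; 1 new (f)
  "xffxq" → prefix "xffxq" already present; 0 new (none)
  "xffxfffq" → prefix "xffxff" already present; 2 new (f, q)
  "xffxxfqf" → prefix "xffx" already present; 4 new (x, f, q, f)
  "xffxf" → prefix "xffxf" already present; 0 new (none)
  "xffxxxfx" → prefix "xffxx" already present; 3 new (x, f, x)
  "xffxfxq" → prefix "xffxfx" already present; 1 new (q)
  "xffxx" → prefix "xffxx" already present; 0 new (none)
Total nodes = 6 + 1 + 2 + 1 + 0 + 2 + 4 + 0 + 3 + 1 + 0 = 20

20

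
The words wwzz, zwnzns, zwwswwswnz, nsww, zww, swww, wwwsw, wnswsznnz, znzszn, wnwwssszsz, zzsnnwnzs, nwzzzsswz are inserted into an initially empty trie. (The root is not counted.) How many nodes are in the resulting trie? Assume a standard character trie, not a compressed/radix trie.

66

Trace insertions, counting only characters that open a new branch:
  "wwzz" → 4 new (w, w, z, z)
  "zwnzns" → 6 new (z, w, n, z, n, s)
  "zwwswwswnz" → prefix "zw" already present; 8 new (w, s, w, w, s, w, n, z)
  "nsww" → 4 new (n, s, w, w)
  "zww" → prefix "zww" already present; 0 new (none)
  "swww" → 4 new (s, w, w, w)
  "wwwsw" → prefix "ww" already present; 3 new (w, s, w)
  "wnswsznnz" → prefix "w" already present; 8 new (n, s, w, s, z, n, n, z)
  "znzszn" → prefix "z" already present; 5 new (n, z, s, z, n)
  "wnwwssszsz" → prefix "wn" already present; 8 new (w, w, s, s, s, z, s, z)
  "zzsnnwnzs" → prefix "z" already present; 8 new (z, s, n, n, w, n, z, s)
  "nwzzzsswz" → prefix "n" already present; 8 new (w, z, z, z, s, s, w, z)
Total nodes = 4 + 6 + 8 + 4 + 0 + 4 + 3 + 8 + 5 + 8 + 8 + 8 = 66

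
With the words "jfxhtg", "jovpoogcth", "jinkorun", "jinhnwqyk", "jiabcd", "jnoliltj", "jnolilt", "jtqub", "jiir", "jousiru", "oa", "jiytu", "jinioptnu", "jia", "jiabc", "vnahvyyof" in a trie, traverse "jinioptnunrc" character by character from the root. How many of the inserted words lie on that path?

Traverse "jinioptnunrc" character by character; count nodes along the way that are marked as word ends.
Prefixes of the query that are stored words: "jinioptnu"
Count: 1

1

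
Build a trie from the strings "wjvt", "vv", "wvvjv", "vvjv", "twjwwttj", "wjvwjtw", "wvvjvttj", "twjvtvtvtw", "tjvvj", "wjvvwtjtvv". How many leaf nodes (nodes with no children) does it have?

8

Leaves are exactly the stored words that no other stored word extends.
Those words: "tjvvj", "twjvtvtvtw", "twjwwttj", "vvjv", "wjvt", "wjvvwtjtvv", "wjvwjtw", "wvvjvttj"
Leaf count: 8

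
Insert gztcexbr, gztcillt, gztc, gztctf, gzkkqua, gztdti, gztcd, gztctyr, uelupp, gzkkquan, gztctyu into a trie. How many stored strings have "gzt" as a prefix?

8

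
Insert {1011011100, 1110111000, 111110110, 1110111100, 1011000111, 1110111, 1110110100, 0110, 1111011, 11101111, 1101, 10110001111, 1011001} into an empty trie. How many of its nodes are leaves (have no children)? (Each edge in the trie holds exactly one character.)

10

A leaf is a node with no children — equivalently, the end of a word that is not a proper prefix of any other stored word.
Those words: "0110", "10110001111", "1011001", "1011011100", "1101", "1110110100", "1110111000", "1110111100", "1111011", "111110110"
Leaf count: 10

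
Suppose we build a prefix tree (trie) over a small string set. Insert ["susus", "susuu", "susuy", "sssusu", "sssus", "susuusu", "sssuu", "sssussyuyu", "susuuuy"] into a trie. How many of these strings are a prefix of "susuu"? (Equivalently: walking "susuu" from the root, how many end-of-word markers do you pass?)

1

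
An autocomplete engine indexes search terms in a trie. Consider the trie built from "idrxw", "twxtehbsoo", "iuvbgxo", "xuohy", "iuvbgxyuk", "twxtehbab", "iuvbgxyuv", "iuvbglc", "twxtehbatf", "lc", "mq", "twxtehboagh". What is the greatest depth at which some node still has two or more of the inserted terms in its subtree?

8

The deepest shared node is where two words last agree before diverging.
"iuvbgxyuk" and "iuvbgxyuv" agree on "iuvbgxyu" (8 characters) before diverging; nothing deeper is shared.
Longest shared-prefix length: 8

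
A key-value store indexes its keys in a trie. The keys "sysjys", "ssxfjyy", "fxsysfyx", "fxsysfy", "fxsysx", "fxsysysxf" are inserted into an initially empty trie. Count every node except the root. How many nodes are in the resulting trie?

Count nodes per top-level branch (shared prefixes stored once):
  'f'-branch (fxsysfy, fxsysfyx, fxsysx, fxsysysxf): 13 nodes
  's'-branch (ssxfjyy, sysjys): 12 nodes
Sum: 25

25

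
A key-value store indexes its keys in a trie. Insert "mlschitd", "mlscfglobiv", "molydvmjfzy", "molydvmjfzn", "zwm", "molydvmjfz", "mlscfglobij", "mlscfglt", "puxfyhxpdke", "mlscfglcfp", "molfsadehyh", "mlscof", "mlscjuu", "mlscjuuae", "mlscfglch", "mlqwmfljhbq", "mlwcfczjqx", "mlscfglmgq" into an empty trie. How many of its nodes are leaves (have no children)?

A leaf is a node with no children — equivalently, the end of a word that is not a proper prefix of any other stored word.
Those words: "mlqwmfljhbq", "mlscfglcfp", "mlscfglch", "mlscfglmgq", "mlscfglobij", "mlscfglobiv", "mlscfglt", "mlschitd", "mlscjuuae", "mlscof", "mlwcfczjqx", "molfsadehyh", "molydvmjfzn", "molydvmjfzy", "puxfyhxpdke", "zwm"
Leaf count: 16

16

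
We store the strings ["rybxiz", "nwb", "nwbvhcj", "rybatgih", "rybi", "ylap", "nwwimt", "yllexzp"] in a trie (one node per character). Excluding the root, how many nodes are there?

32

Trace insertions, counting only characters that open a new branch:
  "rybxiz" → 6 new (r, y, b, x, i, z)
  "nwb" → 3 new (n, w, b)
  "nwbvhcj" → prefix "nwb" already present; 4 new (v, h, c, j)
  "rybatgih" → prefix "ryb" already present; 5 new (a, t, g, i, h)
  "rybi" → prefix "ryb" already present; 1 new (i)
  "ylap" → 4 new (y, l, a, p)
  "nwwimt" → prefix "nw" already present; 4 new (w, i, m, t)
  "yllexzp" → prefix "yl" already present; 5 new (l, e, x, z, p)
Total nodes = 6 + 3 + 4 + 5 + 1 + 4 + 4 + 5 = 32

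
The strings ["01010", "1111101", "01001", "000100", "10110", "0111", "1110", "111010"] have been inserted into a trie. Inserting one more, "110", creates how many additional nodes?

"11" is already a path in the trie; the remaining "0" must be added.
So 3 − 2 = 1 new nodes.

1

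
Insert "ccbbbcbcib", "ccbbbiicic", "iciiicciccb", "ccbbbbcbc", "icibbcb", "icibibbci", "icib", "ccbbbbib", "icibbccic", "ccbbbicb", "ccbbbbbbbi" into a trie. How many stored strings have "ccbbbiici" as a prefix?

1

Filter for entries beginning with "ccbbbiici":
Matches: "ccbbbiicic"
Count: 1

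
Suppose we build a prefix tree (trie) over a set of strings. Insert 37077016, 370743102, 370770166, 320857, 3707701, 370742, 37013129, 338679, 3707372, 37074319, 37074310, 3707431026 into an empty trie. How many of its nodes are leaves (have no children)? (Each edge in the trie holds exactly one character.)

Leaves are exactly the stored words that no other stored word extends.
Those words: "320857", "338679", "37013129", "3707372", "370742", "3707431026", "37074319", "370770166"
Leaf count: 8

8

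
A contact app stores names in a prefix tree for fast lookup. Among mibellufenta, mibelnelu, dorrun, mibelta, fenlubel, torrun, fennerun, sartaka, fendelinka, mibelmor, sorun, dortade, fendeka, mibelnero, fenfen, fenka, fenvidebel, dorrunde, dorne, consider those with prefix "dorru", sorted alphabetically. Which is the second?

dorrunde

Words with prefix "dorru", in lexicographic order: "dorrun", "dorrunde"
The 2nd is dorrunde.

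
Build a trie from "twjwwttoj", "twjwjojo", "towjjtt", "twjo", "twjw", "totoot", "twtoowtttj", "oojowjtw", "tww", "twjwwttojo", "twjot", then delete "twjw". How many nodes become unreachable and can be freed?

0

Walk "twjw" from the leaf back toward the root, removing each node that no remaining word uses.
Every node on "twjw" is still needed (e.g. by "twjwwttoj"), so nothing is freed.
Nodes removed: 0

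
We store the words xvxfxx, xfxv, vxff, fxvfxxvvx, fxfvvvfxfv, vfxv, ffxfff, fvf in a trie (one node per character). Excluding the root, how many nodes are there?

40

Count nodes per top-level branch (shared prefixes stored once):
  'f'-branch (ffxfff, fvf, fxfvvvfxfv, fxvfxxvvx): 24 nodes
  'v'-branch (vfxv, vxff): 7 nodes
  'x'-branch (xfxv, xvxfxx): 9 nodes
Sum: 40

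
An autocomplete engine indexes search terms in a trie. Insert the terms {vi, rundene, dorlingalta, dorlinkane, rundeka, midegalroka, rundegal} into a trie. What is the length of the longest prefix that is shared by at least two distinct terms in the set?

Look for the deepest trie node that still has at least two words in its subtree.
"dorlingalta" and "dorlinkane" agree on "dorlin" (6 characters) before diverging; nothing deeper is shared.
Longest shared-prefix length: 6

6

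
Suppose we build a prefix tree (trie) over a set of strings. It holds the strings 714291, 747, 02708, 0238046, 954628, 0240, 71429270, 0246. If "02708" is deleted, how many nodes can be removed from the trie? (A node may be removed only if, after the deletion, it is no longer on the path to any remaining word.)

Walk "02708" from the leaf back toward the root, removing each node that no remaining word uses.
The suffix "708" (3 nodes) is used only by "02708"; the node for "02" still has the child "3", so pruning stops there.
Nodes removed: 3

3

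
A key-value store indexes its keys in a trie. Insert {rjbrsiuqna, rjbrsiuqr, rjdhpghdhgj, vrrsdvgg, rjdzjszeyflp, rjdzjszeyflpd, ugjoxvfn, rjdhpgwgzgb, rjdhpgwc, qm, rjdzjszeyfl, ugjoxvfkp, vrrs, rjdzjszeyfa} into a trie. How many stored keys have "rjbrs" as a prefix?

Walk to "rjbrs"; the words in its subtree are exactly those with that prefix.
Matches: "rjbrsiuqna", "rjbrsiuqr"
Count: 2

2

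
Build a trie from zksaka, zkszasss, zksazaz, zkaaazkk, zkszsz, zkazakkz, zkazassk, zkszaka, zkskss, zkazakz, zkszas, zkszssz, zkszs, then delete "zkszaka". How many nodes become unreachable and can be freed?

Walk "zkszaka" from the leaf back toward the root, removing each node that no remaining word uses.
The suffix "ka" (2 nodes) is used only by "zkszaka"; the node for "zksza" still has the child "s", so pruning stops there.
Nodes removed: 2

2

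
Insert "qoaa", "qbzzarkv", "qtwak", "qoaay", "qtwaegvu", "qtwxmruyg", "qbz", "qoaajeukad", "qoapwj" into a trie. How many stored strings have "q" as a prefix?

9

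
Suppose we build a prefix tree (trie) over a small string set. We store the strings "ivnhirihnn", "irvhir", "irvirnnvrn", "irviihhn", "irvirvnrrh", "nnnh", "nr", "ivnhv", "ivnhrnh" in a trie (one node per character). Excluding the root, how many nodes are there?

Trace insertions, counting only characters that open a new branch:
  "ivnhirihnn" → 10 new (i, v, n, h, i, r, i, h, n, n)
  "irvhir" → prefix "i" already present; 5 new (r, v, h, i, r)
  "irvirnnvrn" → prefix "irv" already present; 7 new (i, r, n, n, v, r, n)
  "irviihhn" → prefix "irvi" already present; 4 new (i, h, h, n)
  "irvirvnrrh" → prefix "irvir" already present; 5 new (v, n, r, r, h)
  "nnnh" → 4 new (n, n, n, h)
  "nr" → prefix "n" already present; 1 new (r)
  "ivnhv" → prefix "ivnh" already present; 1 new (v)
  "ivnhrnh" → prefix "ivnh" already present; 3 new (r, n, h)
Total nodes = 10 + 5 + 7 + 4 + 5 + 4 + 1 + 1 + 3 = 40

40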